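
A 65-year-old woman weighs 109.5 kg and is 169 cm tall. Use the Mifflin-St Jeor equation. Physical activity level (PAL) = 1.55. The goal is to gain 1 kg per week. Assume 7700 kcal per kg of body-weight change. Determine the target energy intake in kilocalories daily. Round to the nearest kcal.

Mifflin-St Jeor (female): BMR = 10(109.5) + 6.25(169) − 5(65) − 161 = 1095 + 1056.25 − 325 − 161 = 1665.25 kcal/day.
TEE = 1665.25 × 1.55 = 2581.1375 kcal/day.
Required daily surplus = 1 × 7700 ÷ 7 = 1100 kcal/day.
Target intake = 2581.1375 + 1100 = 3681.1375 kcal/day.

3681 kilocalories daily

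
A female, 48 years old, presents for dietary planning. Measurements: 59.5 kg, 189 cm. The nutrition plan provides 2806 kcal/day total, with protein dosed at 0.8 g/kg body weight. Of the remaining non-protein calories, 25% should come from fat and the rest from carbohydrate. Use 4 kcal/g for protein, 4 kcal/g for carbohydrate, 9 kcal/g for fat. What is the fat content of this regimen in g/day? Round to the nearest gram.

73 g/day

Protein = 0.8 × 59.5 = 47.6 g → 47.6 × 4 = 190.4 kcal.
Non-protein calories = 2806 − 190.4 = 2615.6 kcal.
Fat: 25% × 2615.6 = 653.9 kcal; carbohydrate: 1961.7 kcal.
Fat: 653.9 kcal ÷ 9 kcal/g = 72.6556 g.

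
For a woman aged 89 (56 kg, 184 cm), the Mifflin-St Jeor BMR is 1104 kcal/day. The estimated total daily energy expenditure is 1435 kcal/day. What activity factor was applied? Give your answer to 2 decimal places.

1.30

Activity factor = TEE ÷ BMR = 1435 ÷ 1104 = 1.3.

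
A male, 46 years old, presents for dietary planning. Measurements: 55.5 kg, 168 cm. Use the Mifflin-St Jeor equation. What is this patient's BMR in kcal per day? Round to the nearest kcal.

1380 kcal per day

Mifflin-St Jeor (male): BMR = 10(55.5) + 6.25(168) − 5(46) + 5 = 555 + 1050 − 230 + 5 = 1380 kcal/day.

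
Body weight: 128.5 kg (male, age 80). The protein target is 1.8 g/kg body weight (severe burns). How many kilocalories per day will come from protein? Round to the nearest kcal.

925 kcal/day

Protein = 1.8 g/kg × 128.5 kg = 231.3 g/day.
Protein energy = 231.3 g × 4 kcal/g = 925.2 kcal/day.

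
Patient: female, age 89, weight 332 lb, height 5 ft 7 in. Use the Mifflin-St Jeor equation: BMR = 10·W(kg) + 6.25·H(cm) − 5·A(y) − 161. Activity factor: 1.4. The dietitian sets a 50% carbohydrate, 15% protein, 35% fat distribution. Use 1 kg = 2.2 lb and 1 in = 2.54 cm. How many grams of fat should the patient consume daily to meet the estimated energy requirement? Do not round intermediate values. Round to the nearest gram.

107 g/day

Convert to metric: weight = 332 ÷ 2.2 = 150.9091 kg; height = (5×12 + 7) × 2.54 = 67 × 2.54 = 170.18 cm.
Mifflin-St Jeor (female): BMR = 10(150.9091) + 6.25(170.18) − 5(89) − 161 = 1509.0909 + 1063.625 − 445 − 161 = 1966.7159 kcal/day.
TEE = 1966.7159 × 1.4 = 2753.4023 kcal/day.
Fat energy = 35% × 2753.4023 = 963.6908 kcal.
Fat = 963.6908 ÷ 9 kcal/g = 107.0768 g.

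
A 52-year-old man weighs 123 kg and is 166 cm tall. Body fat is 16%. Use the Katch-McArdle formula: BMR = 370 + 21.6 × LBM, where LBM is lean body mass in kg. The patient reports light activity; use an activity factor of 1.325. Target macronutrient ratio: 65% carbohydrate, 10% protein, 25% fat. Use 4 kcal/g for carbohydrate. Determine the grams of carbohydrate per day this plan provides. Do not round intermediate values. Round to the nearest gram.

LBM = 123 × (1 − 0.16) = 103.32 kg. Katch-McArdle: BMR = 370 + 21.6 × 103.32 = 2601.712 kcal/day.
TEE = 2601.712 × 1.325 = 3447.2684 kcal/day.
Carbohydrate energy = 65% × 3447.2684 = 2240.7245 kcal.
Carbohydrate = 2240.7245 ÷ 4 kcal/g = 560.1811 g.

560 g/day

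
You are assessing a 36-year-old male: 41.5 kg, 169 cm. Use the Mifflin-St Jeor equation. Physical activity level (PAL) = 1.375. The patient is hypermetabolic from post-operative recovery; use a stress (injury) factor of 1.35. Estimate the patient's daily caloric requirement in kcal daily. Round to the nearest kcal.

Mifflin-St Jeor (male): BMR = 10(41.5) + 6.25(169) − 5(36) + 5 = 415 + 1056.25 − 180 + 5 = 1296.25 kcal/day.
TEE = BMR × activity factor = 1296.25 × 1.375 = 1782.3438 kcal/day.
Apply stress factor: 1782.3438 × 1.35 = 2406.1641 kcal/day.

2406 kcal daily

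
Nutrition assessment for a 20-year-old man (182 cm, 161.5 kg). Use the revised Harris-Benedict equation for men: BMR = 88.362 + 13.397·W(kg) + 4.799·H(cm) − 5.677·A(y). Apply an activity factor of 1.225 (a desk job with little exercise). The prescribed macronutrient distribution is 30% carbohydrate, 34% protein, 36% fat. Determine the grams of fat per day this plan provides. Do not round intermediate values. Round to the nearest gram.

148 g/day

Harris-Benedict: BMR = 88.362 + 13.397(161.5) + 4.799(182) − 5.677(20) = 3011.8555 kcal/day.
TEE = 3011.8555 × 1.225 = 3689.523 kcal/day.
Fat energy = 36% × 3689.523 = 1328.2283 kcal.
Fat = 1328.2283 ÷ 9 kcal/g = 147.5809 g.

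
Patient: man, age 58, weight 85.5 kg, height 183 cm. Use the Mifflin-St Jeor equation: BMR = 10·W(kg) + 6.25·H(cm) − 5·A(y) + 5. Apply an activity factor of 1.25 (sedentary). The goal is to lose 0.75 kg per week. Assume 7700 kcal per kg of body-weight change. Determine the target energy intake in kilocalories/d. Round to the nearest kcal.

Mifflin-St Jeor (male): BMR = 10(85.5) + 6.25(183) − 5(58) + 5 = 855 + 1143.75 − 290 + 5 = 1713.75 kcal/day.
TEE = 1713.75 × 1.25 = 2142.1875 kcal/day.
Required daily deficit = 0.75 × 7700 ÷ 7 = 825 kcal/day.
Target intake = 2142.1875 − 825 = 1317.1875 kcal/day.

1317 kilocalories/d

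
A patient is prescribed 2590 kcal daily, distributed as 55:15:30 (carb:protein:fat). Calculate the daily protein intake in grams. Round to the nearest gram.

97 g/day

Protein energy = 15% × 2590 = 388.5 kcal.
At 4 kcal/g: 388.5 ÷ 4 = 97.125 g.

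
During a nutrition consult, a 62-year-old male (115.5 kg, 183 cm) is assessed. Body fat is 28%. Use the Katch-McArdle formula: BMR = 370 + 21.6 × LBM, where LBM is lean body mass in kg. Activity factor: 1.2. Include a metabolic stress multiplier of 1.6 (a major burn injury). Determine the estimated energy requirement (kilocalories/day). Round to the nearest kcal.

LBM = 115.5 × (1 − 0.28) = 83.16 kg. Katch-McArdle: BMR = 370 + 21.6 × 83.16 = 2166.256 kcal/day.
TEE = BMR × activity factor = 2166.256 × 1.2 = 2599.5072 kcal/day.
Apply stress factor: 2599.5072 × 1.6 = 4159.2115 kcal/day.

4159 kilocalories/day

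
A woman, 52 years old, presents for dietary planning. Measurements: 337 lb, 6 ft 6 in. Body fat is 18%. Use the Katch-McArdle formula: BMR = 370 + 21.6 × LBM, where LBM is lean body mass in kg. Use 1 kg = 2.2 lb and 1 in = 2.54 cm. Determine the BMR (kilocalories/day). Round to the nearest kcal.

3083 kilocalories/day

Convert to metric: weight = 337 ÷ 2.2 = 153.1818 kg; height = (6×12 + 6) × 2.54 = 78 × 2.54 = 198.12 cm.
LBM = 153.1818 × (1 − 0.18) = 125.6091 kg. Katch-McArdle: BMR = 370 + 21.6 × 125.6091 = 3083.1564 kcal/day.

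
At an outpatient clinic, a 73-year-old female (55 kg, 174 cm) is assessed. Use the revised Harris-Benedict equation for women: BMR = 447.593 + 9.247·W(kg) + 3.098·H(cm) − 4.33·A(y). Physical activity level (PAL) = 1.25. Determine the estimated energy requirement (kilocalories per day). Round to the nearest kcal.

1474 kilocalories per day

Harris-Benedict: BMR = 447.593 + 9.247(55) + 3.098(174) − 4.33(73) = 1179.14 kcal/day.
TEE = BMR × activity factor = 1179.14 × 1.25 = 1473.925 kcal/day.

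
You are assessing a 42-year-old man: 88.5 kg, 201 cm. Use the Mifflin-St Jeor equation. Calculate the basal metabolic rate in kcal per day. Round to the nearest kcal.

Mifflin-St Jeor (male): BMR = 10(88.5) + 6.25(201) − 5(42) + 5 = 885 + 1256.25 − 210 + 5 = 1936.25 kcal/day.

1936 kcal per day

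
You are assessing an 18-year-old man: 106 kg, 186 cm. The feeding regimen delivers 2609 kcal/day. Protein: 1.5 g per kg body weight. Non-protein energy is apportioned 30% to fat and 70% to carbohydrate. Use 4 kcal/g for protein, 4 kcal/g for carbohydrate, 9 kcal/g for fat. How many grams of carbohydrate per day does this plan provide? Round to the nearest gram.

345 g/day

Protein = 1.5 × 106 = 159 g → 159 × 4 = 636 kcal.
Non-protein calories = 2609 − 636 = 1973 kcal.
Fat: 30% × 1973 = 591.9 kcal; carbohydrate: 1381.1 kcal.
Carbohydrate: 1381.1 kcal ÷ 4 kcal/g = 345.275 g.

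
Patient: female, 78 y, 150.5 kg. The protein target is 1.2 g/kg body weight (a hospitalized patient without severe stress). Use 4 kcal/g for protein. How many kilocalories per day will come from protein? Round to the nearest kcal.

Protein = 1.2 g/kg × 150.5 kg = 180.6 g/day.
Protein energy = 180.6 g × 4 kcal/g = 722.4 kcal/day.

722 kcal/day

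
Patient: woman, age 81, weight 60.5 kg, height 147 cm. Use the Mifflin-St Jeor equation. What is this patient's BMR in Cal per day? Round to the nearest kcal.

958 Cal per day

Mifflin-St Jeor (female): BMR = 10(60.5) + 6.25(147) − 5(81) − 161 = 605 + 918.75 − 405 − 161 = 957.75 kcal/day.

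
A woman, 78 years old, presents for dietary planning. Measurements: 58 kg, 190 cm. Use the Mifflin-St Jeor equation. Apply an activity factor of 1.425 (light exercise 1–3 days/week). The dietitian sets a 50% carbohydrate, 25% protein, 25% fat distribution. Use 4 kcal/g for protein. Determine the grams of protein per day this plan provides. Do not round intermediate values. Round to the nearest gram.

Mifflin-St Jeor (female): BMR = 10(58) + 6.25(190) − 5(78) − 161 = 580 + 1187.5 − 390 − 161 = 1216.5 kcal/day.
TEE = 1216.5 × 1.425 = 1733.5125 kcal/day.
Protein energy = 25% × 1733.5125 = 433.3781 kcal.
Protein = 433.3781 ÷ 4 kcal/g = 108.3445 g.

108 g/day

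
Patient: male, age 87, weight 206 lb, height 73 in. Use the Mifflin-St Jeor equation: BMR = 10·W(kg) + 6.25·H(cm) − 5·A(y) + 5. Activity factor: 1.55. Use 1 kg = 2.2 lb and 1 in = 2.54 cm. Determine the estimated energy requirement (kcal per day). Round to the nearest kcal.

Convert to metric: weight = 206 ÷ 2.2 = 93.6364 kg; height = 73 × 2.54 = 185.42 cm.
Mifflin-St Jeor (male): BMR = 10(93.6364) + 6.25(185.42) − 5(87) + 5 = 936.3636 + 1158.875 − 435 + 5 = 1665.2386 kcal/day.
TEE = BMR × activity factor = 1665.2386 × 1.55 = 2581.1199 kcal/day.

2581 kcal per day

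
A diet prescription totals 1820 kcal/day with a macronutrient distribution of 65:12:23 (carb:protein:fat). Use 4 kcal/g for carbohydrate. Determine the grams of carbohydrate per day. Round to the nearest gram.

296 g/day

Carbohydrate energy = 65% × 1820 = 1183 kcal.
At 4 kcal/g: 1183 ÷ 4 = 295.75 g.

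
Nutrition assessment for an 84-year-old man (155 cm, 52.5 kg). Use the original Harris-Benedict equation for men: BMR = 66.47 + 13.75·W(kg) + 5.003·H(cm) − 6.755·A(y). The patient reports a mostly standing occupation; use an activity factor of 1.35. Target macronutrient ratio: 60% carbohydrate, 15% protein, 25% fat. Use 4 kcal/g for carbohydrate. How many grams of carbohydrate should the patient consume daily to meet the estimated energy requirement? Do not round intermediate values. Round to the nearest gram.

202 g/day

Harris-Benedict: BMR = 66.47 + 13.75(52.5) + 5.003(155) − 6.755(84) = 996.39 kcal/day.
TEE = 996.39 × 1.35 = 1345.1265 kcal/day.
Carbohydrate energy = 60% × 1345.1265 = 807.0759 kcal.
Carbohydrate = 807.0759 ÷ 4 kcal/g = 201.769 g.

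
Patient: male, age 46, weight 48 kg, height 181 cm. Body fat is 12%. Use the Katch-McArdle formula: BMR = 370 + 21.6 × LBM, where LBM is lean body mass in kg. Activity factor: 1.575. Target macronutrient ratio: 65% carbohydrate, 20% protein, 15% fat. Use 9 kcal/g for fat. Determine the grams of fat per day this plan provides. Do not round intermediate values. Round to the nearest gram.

34 g/day

LBM = 48 × (1 − 0.12) = 42.24 kg. Katch-McArdle: BMR = 370 + 21.6 × 42.24 = 1282.384 kcal/day.
TEE = 1282.384 × 1.575 = 2019.7548 kcal/day.
Fat energy = 15% × 2019.7548 = 302.9632 kcal.
Fat = 302.9632 ÷ 9 kcal/g = 33.6626 g.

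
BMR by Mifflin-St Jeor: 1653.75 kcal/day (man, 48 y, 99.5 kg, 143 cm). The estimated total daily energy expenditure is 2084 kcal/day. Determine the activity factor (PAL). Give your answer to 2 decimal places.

1.26

Activity factor = TEE ÷ BMR = 2084 ÷ 1653.75 = 1.26.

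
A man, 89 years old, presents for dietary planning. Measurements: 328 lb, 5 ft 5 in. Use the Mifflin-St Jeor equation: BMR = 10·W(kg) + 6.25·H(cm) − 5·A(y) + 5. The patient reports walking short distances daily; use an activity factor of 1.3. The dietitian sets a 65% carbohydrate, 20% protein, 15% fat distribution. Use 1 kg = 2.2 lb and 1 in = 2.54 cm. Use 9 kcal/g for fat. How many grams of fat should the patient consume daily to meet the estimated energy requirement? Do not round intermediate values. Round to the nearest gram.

Convert to metric: weight = 328 ÷ 2.2 = 149.0909 kg; height = (5×12 + 5) × 2.54 = 65 × 2.54 = 165.1 cm.
Mifflin-St Jeor (male): BMR = 10(149.0909) + 6.25(165.1) − 5(89) + 5 = 1490.9091 + 1031.875 − 445 + 5 = 2082.7841 kcal/day.
TEE = 2082.7841 × 1.3 = 2707.6193 kcal/day.
Fat energy = 15% × 2707.6193 = 406.1429 kcal.
Fat = 406.1429 ÷ 9 kcal/g = 45.127 g.

45 g/day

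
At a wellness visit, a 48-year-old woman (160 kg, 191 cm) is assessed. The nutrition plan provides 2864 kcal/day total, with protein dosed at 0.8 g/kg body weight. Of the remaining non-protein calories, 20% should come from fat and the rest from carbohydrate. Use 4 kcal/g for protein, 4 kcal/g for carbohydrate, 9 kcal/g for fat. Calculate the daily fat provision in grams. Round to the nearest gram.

Protein = 0.8 × 160 = 128 g → 128 × 4 = 512 kcal.
Non-protein calories = 2864 − 512 = 2352 kcal.
Fat: 20% × 2352 = 470.4 kcal; carbohydrate: 1881.6 kcal.
Fat: 470.4 kcal ÷ 9 kcal/g = 52.2667 g.

52 g/day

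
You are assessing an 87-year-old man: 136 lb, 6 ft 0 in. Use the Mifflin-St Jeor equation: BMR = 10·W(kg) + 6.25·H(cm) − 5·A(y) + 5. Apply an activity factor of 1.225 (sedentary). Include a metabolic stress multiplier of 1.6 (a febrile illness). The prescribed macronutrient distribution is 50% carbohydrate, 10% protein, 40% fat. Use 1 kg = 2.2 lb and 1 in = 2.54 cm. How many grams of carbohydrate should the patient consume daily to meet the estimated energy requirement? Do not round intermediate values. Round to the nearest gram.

326 g/day

Convert to metric: weight = 136 ÷ 2.2 = 61.8182 kg; height = (6×12 + 0) × 2.54 = 72 × 2.54 = 182.88 cm.
Mifflin-St Jeor (male): BMR = 10(61.8182) + 6.25(182.88) − 5(87) + 5 = 618.1818 + 1143 − 435 + 5 = 1331.1818 kcal/day.
TEE = 1331.1818 × 1.225 = 1630.6977 kcal/day.
With stress factor 1.6: 1630.6977 × 1.6 = 2609.1164 kcal/day.
Carbohydrate energy = 50% × 2609.1164 = 1304.5582 kcal.
Carbohydrate = 1304.5582 ÷ 4 kcal/g = 326.1395 g.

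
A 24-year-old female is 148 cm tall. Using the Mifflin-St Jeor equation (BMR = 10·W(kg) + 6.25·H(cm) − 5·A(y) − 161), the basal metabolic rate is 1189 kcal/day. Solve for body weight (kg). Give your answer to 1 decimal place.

54.5 kg

1189 = 10·W + 6.25(148) − 5(24) − 161
10·W = 1189 − 644 = 545, so W = 54.5 kg.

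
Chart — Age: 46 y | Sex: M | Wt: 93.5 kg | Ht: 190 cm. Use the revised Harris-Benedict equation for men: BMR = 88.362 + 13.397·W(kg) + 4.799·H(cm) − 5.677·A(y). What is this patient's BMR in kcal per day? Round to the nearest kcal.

Harris-Benedict: BMR = 88.362 + 13.397(93.5) + 4.799(190) − 5.677(46) = 1991.6495 kcal/day.

1992 kcal per day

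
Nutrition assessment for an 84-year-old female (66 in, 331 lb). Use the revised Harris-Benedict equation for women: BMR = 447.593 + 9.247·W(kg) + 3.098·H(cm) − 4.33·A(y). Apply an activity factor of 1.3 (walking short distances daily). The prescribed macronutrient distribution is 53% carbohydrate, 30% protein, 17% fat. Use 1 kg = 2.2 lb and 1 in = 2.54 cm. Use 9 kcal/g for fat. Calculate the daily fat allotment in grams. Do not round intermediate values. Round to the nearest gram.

49 g/day

Convert to metric: weight = 331 ÷ 2.2 = 150.4545 kg; height = 66 × 2.54 = 167.64 cm.
Harris-Benedict: BMR = 447.593 + 9.247(150.4545) + 3.098(167.64) − 4.33(84) = 1994.4749 kcal/day.
TEE = 1994.4749 × 1.3 = 2592.8174 kcal/day.
Fat energy = 17% × 2592.8174 = 440.779 kcal.
Fat = 440.779 ÷ 9 kcal/g = 48.9754 g.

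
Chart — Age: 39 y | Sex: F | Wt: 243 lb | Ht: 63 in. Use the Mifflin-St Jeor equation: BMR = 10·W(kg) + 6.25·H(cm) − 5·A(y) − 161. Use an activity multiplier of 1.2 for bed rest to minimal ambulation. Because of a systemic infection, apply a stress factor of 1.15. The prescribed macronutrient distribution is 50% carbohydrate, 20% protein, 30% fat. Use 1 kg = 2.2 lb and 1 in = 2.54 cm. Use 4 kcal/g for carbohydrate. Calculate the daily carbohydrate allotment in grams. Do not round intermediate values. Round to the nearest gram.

302 g/day

Convert to metric: weight = 243 ÷ 2.2 = 110.4545 kg; height = 63 × 2.54 = 160.02 cm.
Mifflin-St Jeor (female): BMR = 10(110.4545) + 6.25(160.02) − 5(39) − 161 = 1104.5455 + 1000.125 − 195 − 161 = 1748.6705 kcal/day.
TEE = 1748.6705 × 1.2 = 2098.4045 kcal/day.
With stress factor 1.15: 2098.4045 × 1.15 = 2413.1652 kcal/day.
Carbohydrate energy = 50% × 2413.1652 = 1206.5826 kcal.
Carbohydrate = 1206.5826 ÷ 4 kcal/g = 301.6457 g.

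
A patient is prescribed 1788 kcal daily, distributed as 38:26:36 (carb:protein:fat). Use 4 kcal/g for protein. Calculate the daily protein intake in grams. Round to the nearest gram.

116 g/day

Protein energy = 26% × 1788 = 464.88 kcal.
At 4 kcal/g: 464.88 ÷ 4 = 116.22 g.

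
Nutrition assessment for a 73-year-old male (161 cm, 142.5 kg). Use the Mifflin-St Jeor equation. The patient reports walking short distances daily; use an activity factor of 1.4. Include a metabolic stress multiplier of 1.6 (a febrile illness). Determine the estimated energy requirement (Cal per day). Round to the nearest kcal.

4640 Cal per day

Mifflin-St Jeor (male): BMR = 10(142.5) + 6.25(161) − 5(73) + 5 = 1425 + 1006.25 − 365 + 5 = 2071.25 kcal/day.
TEE = BMR × activity factor = 2071.25 × 1.4 = 2899.75 kcal/day.
Apply stress factor: 2899.75 × 1.6 = 4639.6 kcal/day.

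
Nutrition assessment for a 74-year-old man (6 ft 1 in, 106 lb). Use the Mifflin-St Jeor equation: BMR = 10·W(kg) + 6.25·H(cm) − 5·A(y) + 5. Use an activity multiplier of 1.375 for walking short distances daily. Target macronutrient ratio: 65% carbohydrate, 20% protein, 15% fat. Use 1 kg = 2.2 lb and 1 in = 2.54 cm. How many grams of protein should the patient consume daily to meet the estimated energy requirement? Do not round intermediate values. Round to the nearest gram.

88 g/day

Convert to metric: weight = 106 ÷ 2.2 = 48.1818 kg; height = (6×12 + 1) × 2.54 = 73 × 2.54 = 185.42 cm.
Mifflin-St Jeor (male): BMR = 10(48.1818) + 6.25(185.42) − 5(74) + 5 = 481.8182 + 1158.875 − 370 + 5 = 1275.6932 kcal/day.
TEE = 1275.6932 × 1.375 = 1754.0781 kcal/day.
Protein energy = 20% × 1754.0781 = 350.8156 kcal.
Protein = 350.8156 ÷ 4 kcal/g = 87.7039 g.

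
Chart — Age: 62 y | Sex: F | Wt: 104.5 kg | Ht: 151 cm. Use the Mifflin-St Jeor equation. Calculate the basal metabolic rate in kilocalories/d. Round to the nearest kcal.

Mifflin-St Jeor (female): BMR = 10(104.5) + 6.25(151) − 5(62) − 161 = 1045 + 943.75 − 310 − 161 = 1517.75 kcal/day.

1518 kilocalories/d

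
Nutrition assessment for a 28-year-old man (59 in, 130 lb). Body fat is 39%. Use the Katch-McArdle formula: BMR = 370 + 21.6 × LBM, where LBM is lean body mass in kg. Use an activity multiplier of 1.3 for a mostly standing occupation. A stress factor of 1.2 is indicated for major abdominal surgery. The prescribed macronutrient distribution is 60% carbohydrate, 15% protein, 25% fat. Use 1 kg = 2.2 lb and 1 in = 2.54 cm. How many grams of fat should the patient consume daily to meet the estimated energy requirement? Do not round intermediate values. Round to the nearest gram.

Convert to metric: weight = 130 ÷ 2.2 = 59.0909 kg; height = 59 × 2.54 = 149.86 cm.
LBM = 59.0909 × (1 − 0.39) = 36.0455 kg. Katch-McArdle: BMR = 370 + 21.6 × 36.0455 = 1148.5818 kcal/day.
TEE = 1148.5818 × 1.3 = 1493.1564 kcal/day.
With stress factor 1.2: 1493.1564 × 1.2 = 1791.7876 kcal/day.
Fat energy = 25% × 1791.7876 = 447.9469 kcal.
Fat = 447.9469 ÷ 9 kcal/g = 49.7719 g.

50 g/day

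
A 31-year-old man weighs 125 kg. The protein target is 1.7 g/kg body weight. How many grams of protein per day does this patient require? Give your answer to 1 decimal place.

Protein = 1.7 g/kg × 125 kg = 212.5 g/day.

212.5 g/day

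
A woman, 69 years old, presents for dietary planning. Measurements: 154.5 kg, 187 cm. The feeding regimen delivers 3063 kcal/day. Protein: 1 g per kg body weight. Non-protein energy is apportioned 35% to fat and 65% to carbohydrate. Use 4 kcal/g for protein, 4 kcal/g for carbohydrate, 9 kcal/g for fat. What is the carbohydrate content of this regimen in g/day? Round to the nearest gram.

397 g/day

Protein = 1 × 154.5 = 154.5 g → 154.5 × 4 = 618 kcal.
Non-protein calories = 3063 − 618 = 2445 kcal.
Fat: 35% × 2445 = 855.75 kcal; carbohydrate: 1589.25 kcal.
Carbohydrate: 1589.25 kcal ÷ 4 kcal/g = 397.3125 g.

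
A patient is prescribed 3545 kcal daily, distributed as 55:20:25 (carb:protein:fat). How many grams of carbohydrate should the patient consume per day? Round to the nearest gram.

Carbohydrate energy = 55% × 3545 = 1949.75 kcal.
At 4 kcal/g: 1949.75 ÷ 4 = 487.4375 g.

487 g/day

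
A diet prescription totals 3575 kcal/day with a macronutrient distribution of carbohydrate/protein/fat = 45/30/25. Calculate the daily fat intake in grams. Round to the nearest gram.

Fat energy = 25% × 3575 = 893.75 kcal.
At 9 kcal/g: 893.75 ÷ 9 = 99.3056 g.

99 g/day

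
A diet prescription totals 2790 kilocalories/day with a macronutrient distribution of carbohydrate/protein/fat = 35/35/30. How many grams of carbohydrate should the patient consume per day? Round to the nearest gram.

Carbohydrate energy = 35% × 2790 = 976.5 kcal.
At 4 kcal/g: 976.5 ÷ 4 = 244.125 g.

244 g/day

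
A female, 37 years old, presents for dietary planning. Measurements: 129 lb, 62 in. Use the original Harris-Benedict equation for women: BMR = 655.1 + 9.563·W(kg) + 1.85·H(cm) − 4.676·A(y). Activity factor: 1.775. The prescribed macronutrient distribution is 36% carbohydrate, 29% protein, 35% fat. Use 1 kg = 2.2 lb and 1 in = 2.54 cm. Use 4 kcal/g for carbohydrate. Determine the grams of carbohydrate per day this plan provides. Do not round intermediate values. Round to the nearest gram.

213 g/day

Convert to metric: weight = 129 ÷ 2.2 = 58.6364 kg; height = 62 × 2.54 = 157.48 cm.
Harris-Benedict: BMR = 655.1 + 9.563(58.6364) + 1.85(157.48) − 4.676(37) = 1334.1655 kcal/day.
TEE = 1334.1655 × 1.775 = 2368.1438 kcal/day.
Carbohydrate energy = 36% × 2368.1438 = 852.5318 kcal.
Carbohydrate = 852.5318 ÷ 4 kcal/g = 213.1329 g.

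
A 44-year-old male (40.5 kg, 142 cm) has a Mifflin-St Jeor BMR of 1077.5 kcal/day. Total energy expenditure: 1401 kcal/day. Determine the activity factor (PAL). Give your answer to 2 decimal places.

Activity factor = TEE ÷ BMR = 1401 ÷ 1077.5 = 1.3.

1.30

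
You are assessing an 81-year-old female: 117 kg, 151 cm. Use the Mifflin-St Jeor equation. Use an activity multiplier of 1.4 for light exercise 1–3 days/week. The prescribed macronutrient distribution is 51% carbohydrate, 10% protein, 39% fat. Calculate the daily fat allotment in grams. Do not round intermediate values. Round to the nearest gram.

94 g/day

Mifflin-St Jeor (female): BMR = 10(117) + 6.25(151) − 5(81) − 161 = 1170 + 943.75 − 405 − 161 = 1547.75 kcal/day.
TEE = 1547.75 × 1.4 = 2166.85 kcal/day.
Fat energy = 39% × 2166.85 = 845.0715 kcal.
Fat = 845.0715 ÷ 9 kcal/g = 93.8968 g.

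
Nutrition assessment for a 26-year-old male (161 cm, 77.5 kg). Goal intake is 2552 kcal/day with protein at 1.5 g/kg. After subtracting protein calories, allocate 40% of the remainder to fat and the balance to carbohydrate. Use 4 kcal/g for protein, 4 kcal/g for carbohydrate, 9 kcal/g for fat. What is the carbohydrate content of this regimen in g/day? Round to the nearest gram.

313 g/day

Protein = 1.5 × 77.5 = 116.25 g → 116.25 × 4 = 465 kcal.
Non-protein calories = 2552 − 465 = 2087 kcal.
Fat: 40% × 2087 = 834.8 kcal; carbohydrate: 1252.2 kcal.
Carbohydrate: 1252.2 kcal ÷ 4 kcal/g = 313.05 g.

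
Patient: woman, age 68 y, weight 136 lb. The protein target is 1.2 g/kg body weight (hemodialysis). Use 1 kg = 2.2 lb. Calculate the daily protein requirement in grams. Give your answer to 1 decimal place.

74.2 g/day

Weight in kg = 136 ÷ 2.2 = 61.8182 kg.
Protein = 1.2 g/kg × 61.8182 kg = 74.1818 g/day.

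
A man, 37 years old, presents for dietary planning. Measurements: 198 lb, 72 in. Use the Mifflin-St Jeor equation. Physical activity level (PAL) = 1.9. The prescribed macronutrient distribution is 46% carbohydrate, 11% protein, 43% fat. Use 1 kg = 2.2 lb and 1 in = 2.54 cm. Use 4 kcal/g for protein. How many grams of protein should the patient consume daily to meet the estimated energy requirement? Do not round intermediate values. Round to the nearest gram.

Convert to metric: weight = 198 ÷ 2.2 = 90 kg; height = 72 × 2.54 = 182.88 cm.
Mifflin-St Jeor (male): BMR = 10(90) + 6.25(182.88) − 5(37) + 5 = 900 + 1143 − 185 + 5 = 1863 kcal/day.
TEE = 1863 × 1.9 = 3539.7 kcal/day.
Protein energy = 11% × 3539.7 = 389.367 kcal.
Protein = 389.367 ÷ 4 kcal/g = 97.3418 g.

97 g/day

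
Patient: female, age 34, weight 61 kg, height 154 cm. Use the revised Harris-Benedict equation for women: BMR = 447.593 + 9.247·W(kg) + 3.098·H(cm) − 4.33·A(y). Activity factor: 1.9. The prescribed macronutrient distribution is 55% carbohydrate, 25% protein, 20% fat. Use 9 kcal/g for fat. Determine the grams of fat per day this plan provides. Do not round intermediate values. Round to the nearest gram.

Harris-Benedict: BMR = 447.593 + 9.247(61) + 3.098(154) − 4.33(34) = 1341.532 kcal/day.
TEE = 1341.532 × 1.9 = 2548.9108 kcal/day.
Fat energy = 20% × 2548.9108 = 509.7822 kcal.
Fat = 509.7822 ÷ 9 kcal/g = 56.6425 g.

57 g/day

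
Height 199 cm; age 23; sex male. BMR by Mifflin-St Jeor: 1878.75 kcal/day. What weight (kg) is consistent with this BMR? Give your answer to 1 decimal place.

74.5 kg

1878.75 = 10·W + 6.25(199) − 5(23) + 5
10·W = 1878.75 − 1133.75 = 745, so W = 74.5 kg.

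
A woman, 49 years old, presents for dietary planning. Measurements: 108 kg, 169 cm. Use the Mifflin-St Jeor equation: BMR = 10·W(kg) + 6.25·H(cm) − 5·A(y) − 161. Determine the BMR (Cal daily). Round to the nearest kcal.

1730 Cal daily

Mifflin-St Jeor (female): BMR = 10(108) + 6.25(169) − 5(49) − 161 = 1080 + 1056.25 − 245 − 161 = 1730.25 kcal/day.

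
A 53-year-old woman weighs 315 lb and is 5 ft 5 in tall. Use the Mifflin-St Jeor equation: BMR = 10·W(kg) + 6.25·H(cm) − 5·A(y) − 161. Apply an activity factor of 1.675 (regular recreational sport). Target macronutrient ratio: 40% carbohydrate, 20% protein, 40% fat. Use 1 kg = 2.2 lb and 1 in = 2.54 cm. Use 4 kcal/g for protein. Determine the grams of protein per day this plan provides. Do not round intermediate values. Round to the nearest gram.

Convert to metric: weight = 315 ÷ 2.2 = 143.1818 kg; height = (5×12 + 5) × 2.54 = 65 × 2.54 = 165.1 cm.
Mifflin-St Jeor (female): BMR = 10(143.1818) + 6.25(165.1) − 5(53) − 161 = 1431.8182 + 1031.875 − 265 − 161 = 2037.6932 kcal/day.
TEE = 2037.6932 × 1.675 = 3413.1361 kcal/day.
Protein energy = 20% × 3413.1361 = 682.6272 kcal.
Protein = 682.6272 ÷ 4 kcal/g = 170.6568 g.

171 g/day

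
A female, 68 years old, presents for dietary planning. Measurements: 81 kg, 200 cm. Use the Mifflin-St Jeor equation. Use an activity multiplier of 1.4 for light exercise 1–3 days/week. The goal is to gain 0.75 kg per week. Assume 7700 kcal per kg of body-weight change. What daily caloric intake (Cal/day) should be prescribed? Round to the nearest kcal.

Mifflin-St Jeor (female): BMR = 10(81) + 6.25(200) − 5(68) − 161 = 810 + 1250 − 340 − 161 = 1559 kcal/day.
TEE = 1559 × 1.4 = 2182.6 kcal/day.
Required daily surplus = 0.75 × 7700 ÷ 7 = 825 kcal/day.
Target intake = 2182.6 + 825 = 3007.6 kcal/day.

3008 Cal/day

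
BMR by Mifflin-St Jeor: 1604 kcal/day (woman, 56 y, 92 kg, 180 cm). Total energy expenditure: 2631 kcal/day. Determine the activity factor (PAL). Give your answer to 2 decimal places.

1.64

Activity factor = TEE ÷ BMR = 2631 ÷ 1604 = 1.64.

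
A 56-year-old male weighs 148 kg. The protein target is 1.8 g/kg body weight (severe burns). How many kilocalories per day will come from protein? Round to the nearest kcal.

Protein = 1.8 g/kg × 148 kg = 266.4 g/day.
Protein energy = 266.4 g × 4 kcal/g = 1065.6 kcal/day.

1066 kcal/day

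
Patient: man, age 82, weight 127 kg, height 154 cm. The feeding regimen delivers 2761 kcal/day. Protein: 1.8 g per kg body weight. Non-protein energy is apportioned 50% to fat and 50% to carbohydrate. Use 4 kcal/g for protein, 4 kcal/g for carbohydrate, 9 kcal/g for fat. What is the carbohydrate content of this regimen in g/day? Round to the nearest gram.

231 g/day

Protein = 1.8 × 127 = 228.6 g → 228.6 × 4 = 914.4 kcal.
Non-protein calories = 2761 − 914.4 = 1846.6 kcal.
Fat: 50% × 1846.6 = 923.3 kcal; carbohydrate: 923.3 kcal.
Carbohydrate: 923.3 kcal ÷ 4 kcal/g = 230.825 g.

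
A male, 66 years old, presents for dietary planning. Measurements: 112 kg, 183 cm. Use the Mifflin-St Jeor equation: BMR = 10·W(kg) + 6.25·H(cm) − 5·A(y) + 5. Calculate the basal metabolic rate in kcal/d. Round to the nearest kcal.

Mifflin-St Jeor (male): BMR = 10(112) + 6.25(183) − 5(66) + 5 = 1120 + 1143.75 − 330 + 5 = 1938.75 kcal/day.

1939 kcal/d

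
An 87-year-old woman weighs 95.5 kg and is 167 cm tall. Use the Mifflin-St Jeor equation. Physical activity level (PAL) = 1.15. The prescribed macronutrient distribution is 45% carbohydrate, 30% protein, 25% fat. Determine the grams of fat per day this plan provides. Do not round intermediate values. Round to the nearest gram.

45 g/day

Mifflin-St Jeor (female): BMR = 10(95.5) + 6.25(167) − 5(87) − 161 = 955 + 1043.75 − 435 − 161 = 1402.75 kcal/day.
TEE = 1402.75 × 1.15 = 1613.1625 kcal/day.
Fat energy = 25% × 1613.1625 = 403.2906 kcal.
Fat = 403.2906 ÷ 9 kcal/g = 44.8101 g.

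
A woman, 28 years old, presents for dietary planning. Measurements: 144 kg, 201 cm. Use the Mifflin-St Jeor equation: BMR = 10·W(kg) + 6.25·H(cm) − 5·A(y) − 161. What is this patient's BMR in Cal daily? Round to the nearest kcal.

Mifflin-St Jeor (female): BMR = 10(144) + 6.25(201) − 5(28) − 161 = 1440 + 1256.25 − 140 − 161 = 2395.25 kcal/day.

2395 Cal daily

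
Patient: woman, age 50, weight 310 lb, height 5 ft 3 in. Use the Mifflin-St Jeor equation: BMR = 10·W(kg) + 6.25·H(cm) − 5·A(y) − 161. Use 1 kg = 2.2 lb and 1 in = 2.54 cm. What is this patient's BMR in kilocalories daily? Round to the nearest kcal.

Convert to metric: weight = 310 ÷ 2.2 = 140.9091 kg; height = (5×12 + 3) × 2.54 = 63 × 2.54 = 160.02 cm.
Mifflin-St Jeor (female): BMR = 10(140.9091) + 6.25(160.02) − 5(50) − 161 = 1409.0909 + 1000.125 − 250 − 161 = 1998.2159 kcal/day.

1998 kilocalories daily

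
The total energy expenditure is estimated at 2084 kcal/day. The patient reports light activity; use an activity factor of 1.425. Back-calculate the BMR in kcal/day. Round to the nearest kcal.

1462 kcal/day

BMR = TEE ÷ activity factor = 2084 ÷ 1.425 = 1462.4561 kcal/day.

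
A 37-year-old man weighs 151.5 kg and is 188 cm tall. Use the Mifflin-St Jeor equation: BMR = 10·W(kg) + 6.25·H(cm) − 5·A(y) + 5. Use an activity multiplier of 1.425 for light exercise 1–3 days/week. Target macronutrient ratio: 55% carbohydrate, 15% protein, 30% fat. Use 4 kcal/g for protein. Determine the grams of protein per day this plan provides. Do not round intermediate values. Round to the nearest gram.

134 g/day

Mifflin-St Jeor (male): BMR = 10(151.5) + 6.25(188) − 5(37) + 5 = 1515 + 1175 − 185 + 5 = 2510 kcal/day.
TEE = 2510 × 1.425 = 3576.75 kcal/day.
Protein energy = 15% × 3576.75 = 536.5125 kcal.
Protein = 536.5125 ÷ 4 kcal/g = 134.1281 g.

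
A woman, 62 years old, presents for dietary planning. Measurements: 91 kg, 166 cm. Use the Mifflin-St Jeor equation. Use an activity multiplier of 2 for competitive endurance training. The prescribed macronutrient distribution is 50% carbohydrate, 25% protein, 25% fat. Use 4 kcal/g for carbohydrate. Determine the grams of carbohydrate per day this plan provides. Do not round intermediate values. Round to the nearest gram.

Mifflin-St Jeor (female): BMR = 10(91) + 6.25(166) − 5(62) − 161 = 910 + 1037.5 − 310 − 161 = 1476.5 kcal/day.
TEE = 1476.5 × 2 = 2953 kcal/day.
Carbohydrate energy = 50% × 2953 = 1476.5 kcal.
Carbohydrate = 1476.5 ÷ 4 kcal/g = 369.125 g.

369 g/day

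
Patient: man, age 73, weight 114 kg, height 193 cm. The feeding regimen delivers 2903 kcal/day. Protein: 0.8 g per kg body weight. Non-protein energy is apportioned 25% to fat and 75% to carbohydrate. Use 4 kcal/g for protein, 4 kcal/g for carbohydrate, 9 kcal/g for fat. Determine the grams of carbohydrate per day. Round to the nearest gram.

476 g/day

Protein = 0.8 × 114 = 91.2 g → 91.2 × 4 = 364.8 kcal.
Non-protein calories = 2903 − 364.8 = 2538.2 kcal.
Fat: 25% × 2538.2 = 634.55 kcal; carbohydrate: 1903.65 kcal.
Carbohydrate: 1903.65 kcal ÷ 4 kcal/g = 475.9125 g.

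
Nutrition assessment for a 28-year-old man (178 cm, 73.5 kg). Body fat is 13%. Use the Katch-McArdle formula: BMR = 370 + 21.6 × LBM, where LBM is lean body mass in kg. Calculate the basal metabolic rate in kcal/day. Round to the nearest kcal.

LBM = 73.5 × (1 − 0.13) = 63.945 kg. Katch-McArdle: BMR = 370 + 21.6 × 63.945 = 1751.212 kcal/day.

1751 kcal/day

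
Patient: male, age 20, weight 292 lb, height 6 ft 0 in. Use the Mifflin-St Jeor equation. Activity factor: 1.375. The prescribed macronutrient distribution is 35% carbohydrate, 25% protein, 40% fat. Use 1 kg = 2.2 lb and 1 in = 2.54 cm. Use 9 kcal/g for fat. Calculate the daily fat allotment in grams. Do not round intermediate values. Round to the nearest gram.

145 g/day

Convert to metric: weight = 292 ÷ 2.2 = 132.7273 kg; height = (6×12 + 0) × 2.54 = 72 × 2.54 = 182.88 cm.
Mifflin-St Jeor (male): BMR = 10(132.7273) + 6.25(182.88) − 5(20) + 5 = 1327.2727 + 1143 − 100 + 5 = 2375.2727 kcal/day.
TEE = 2375.2727 × 1.375 = 3266 kcal/day.
Fat energy = 40% × 3266 = 1306.4 kcal.
Fat = 1306.4 ÷ 9 kcal/g = 145.1556 g.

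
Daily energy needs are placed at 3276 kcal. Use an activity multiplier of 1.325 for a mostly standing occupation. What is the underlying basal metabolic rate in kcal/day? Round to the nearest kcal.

BMR = TEE ÷ activity factor = 3276 ÷ 1.325 = 2472.4528 kcal/day.

2472 kcal/day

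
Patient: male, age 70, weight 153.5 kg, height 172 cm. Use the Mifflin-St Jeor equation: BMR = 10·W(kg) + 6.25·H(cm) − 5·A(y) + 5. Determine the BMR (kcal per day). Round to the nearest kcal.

Mifflin-St Jeor (male): BMR = 10(153.5) + 6.25(172) − 5(70) + 5 = 1535 + 1075 − 350 + 5 = 2265 kcal/day.

2265 kcal per day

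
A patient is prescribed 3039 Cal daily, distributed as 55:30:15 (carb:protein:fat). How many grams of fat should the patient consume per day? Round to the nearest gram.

51 g/day

Fat energy = 15% × 3039 = 455.85 kcal.
At 9 kcal/g: 455.85 ÷ 9 = 50.65 g.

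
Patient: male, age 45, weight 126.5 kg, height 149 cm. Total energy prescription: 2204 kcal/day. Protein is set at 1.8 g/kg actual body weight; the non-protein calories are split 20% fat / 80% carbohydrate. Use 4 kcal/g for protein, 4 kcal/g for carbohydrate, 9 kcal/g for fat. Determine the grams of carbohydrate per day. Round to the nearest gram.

259 g/day

Protein = 1.8 × 126.5 = 227.7 g → 227.7 × 4 = 910.8 kcal.
Non-protein calories = 2204 − 910.8 = 1293.2 kcal.
Fat: 20% × 1293.2 = 258.64 kcal; carbohydrate: 1034.56 kcal.
Carbohydrate: 1034.56 kcal ÷ 4 kcal/g = 258.64 g.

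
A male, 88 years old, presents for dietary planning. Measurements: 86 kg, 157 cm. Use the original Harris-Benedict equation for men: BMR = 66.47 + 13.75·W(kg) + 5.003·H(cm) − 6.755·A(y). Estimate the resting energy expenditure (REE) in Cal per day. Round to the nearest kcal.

1440 Cal per day

Harris-Benedict: BMR = 66.47 + 13.75(86) + 5.003(157) − 6.755(88) = 1440.001 kcal/day.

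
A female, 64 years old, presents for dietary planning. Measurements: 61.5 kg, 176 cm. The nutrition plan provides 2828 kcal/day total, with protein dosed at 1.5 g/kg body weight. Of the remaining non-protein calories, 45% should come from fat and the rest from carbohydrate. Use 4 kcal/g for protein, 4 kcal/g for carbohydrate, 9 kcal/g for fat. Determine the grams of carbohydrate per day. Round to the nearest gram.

Protein = 1.5 × 61.5 = 92.25 g → 92.25 × 4 = 369 kcal.
Non-protein calories = 2828 − 369 = 2459 kcal.
Fat: 45% × 2459 = 1106.55 kcal; carbohydrate: 1352.45 kcal.
Carbohydrate: 1352.45 kcal ÷ 4 kcal/g = 338.1125 g.

338 g/day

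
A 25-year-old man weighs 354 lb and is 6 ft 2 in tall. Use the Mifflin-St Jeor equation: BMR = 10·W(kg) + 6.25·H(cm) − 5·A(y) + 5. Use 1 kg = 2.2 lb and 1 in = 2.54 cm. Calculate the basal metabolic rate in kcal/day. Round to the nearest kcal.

2664 kcal/day

Convert to metric: weight = 354 ÷ 2.2 = 160.9091 kg; height = (6×12 + 2) × 2.54 = 74 × 2.54 = 187.96 cm.
Mifflin-St Jeor (male): BMR = 10(160.9091) + 6.25(187.96) − 5(25) + 5 = 1609.0909 + 1174.75 − 125 + 5 = 2663.8409 kcal/day.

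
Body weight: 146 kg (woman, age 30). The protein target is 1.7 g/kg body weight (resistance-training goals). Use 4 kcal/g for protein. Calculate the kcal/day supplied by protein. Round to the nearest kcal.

993 kcal/day

Protein = 1.7 g/kg × 146 kg = 248.2 g/day.
Protein energy = 248.2 g × 4 kcal/g = 992.8 kcal/day.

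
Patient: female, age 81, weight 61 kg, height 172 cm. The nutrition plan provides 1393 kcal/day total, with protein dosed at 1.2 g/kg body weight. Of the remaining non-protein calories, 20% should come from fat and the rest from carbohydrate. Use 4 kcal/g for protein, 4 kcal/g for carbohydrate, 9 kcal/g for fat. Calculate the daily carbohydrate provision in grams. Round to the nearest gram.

Protein = 1.2 × 61 = 73.2 g → 73.2 × 4 = 292.8 kcal.
Non-protein calories = 1393 − 292.8 = 1100.2 kcal.
Fat: 20% × 1100.2 = 220.04 kcal; carbohydrate: 880.16 kcal.
Carbohydrate: 880.16 kcal ÷ 4 kcal/g = 220.04 g.

220 g/day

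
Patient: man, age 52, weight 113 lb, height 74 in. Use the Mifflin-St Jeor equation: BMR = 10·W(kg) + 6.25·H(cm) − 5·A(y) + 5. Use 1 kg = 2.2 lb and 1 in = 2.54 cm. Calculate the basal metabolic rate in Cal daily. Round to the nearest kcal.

Convert to metric: weight = 113 ÷ 2.2 = 51.3636 kg; height = 74 × 2.54 = 187.96 cm.
Mifflin-St Jeor (male): BMR = 10(51.3636) + 6.25(187.96) − 5(52) + 5 = 513.6364 + 1174.75 − 260 + 5 = 1433.3864 kcal/day.

1433 Cal daily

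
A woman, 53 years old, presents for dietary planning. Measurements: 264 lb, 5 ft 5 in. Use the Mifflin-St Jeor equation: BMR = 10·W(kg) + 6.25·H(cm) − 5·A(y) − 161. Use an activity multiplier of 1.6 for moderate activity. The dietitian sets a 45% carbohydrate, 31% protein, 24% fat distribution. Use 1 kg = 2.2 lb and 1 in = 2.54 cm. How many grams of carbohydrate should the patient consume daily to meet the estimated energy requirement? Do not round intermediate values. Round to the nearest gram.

325 g/day

Convert to metric: weight = 264 ÷ 2.2 = 120 kg; height = (5×12 + 5) × 2.54 = 65 × 2.54 = 165.1 cm.
Mifflin-St Jeor (female): BMR = 10(120) + 6.25(165.1) − 5(53) − 161 = 1200 + 1031.875 − 265 − 161 = 1805.875 kcal/day.
TEE = 1805.875 × 1.6 = 2889.4 kcal/day.
Carbohydrate energy = 45% × 2889.4 = 1300.23 kcal.
Carbohydrate = 1300.23 ÷ 4 kcal/g = 325.0575 g.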